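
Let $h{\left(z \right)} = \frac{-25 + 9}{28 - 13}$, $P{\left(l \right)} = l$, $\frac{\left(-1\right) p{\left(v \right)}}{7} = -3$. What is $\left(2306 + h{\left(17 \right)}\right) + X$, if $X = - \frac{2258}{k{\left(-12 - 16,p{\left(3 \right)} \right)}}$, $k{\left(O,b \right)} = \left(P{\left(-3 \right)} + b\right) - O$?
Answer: $\frac{778267}{345} \approx 2255.8$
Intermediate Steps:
$p{\left(v \right)} = 21$ ($p{\left(v \right)} = \left(-7\right) \left(-3\right) = 21$)
$h{\left(z \right)} = - \frac{16}{15}$
$k{\left(O,b \right)} = -3 + b - O$ ($k{\left(O,b \right)} = \left(-3 + b\right) - O = -3 + b - O$)
$X = - \frac{1129}{23}$ ($X = - \frac{2258}{-3 + 21 - \left(-12 - 16\right)} = - \frac{2258}{-3 + 21 - -28} = - \frac{2258}{-3 + 21 + 28} = - \frac{2258}{46} = \left(-2258\right) \frac{1}{46} = - \frac{1129}{23} \approx -49.087$)
$\left(2306 + h{\left(17 \right)}\right) + X = \left(2306 - \frac{16}{15}\right) - \frac{1129}{23} = \frac{34574}{15} - \frac{1129}{23} = \frac{778267}{345}$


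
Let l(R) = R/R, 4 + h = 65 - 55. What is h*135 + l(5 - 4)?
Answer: 811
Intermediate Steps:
h = 6 (h = -4 + (65 - 55) = -4 + 10 = 6)
l(R) = 1
h*135 + l(5 - 4) = 6*135 + 1 = 810 + 1 = 811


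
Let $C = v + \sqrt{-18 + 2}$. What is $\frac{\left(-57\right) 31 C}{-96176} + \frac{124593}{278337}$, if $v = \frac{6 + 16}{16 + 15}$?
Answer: $\frac{2055315161}{4461556552} + \frac{1767 i}{24044} \approx 0.46067 + 0.07349 i$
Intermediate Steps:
$v = \frac{22}{31} \approx 0.70968$
$C = \frac{22}{31} + 4 i$ ($C = \frac{22}{31} + \sqrt{-18 + 2} = \frac{22}{31} + \sqrt{-16} = \frac{22}{31} + 4 i \approx 0.70968 + 4.0 i$)
$\frac{\left(-57\right) 31 C}{-96176} + \frac{124593}{278337} = \frac{\left(-57\right) 31 \left(\frac{22}{31} + 4 i\right)}{-96176} + \frac{124593}{278337} = - 1767 \left(\frac{22}{31} + 4 i\right) \left(- \frac{1}{96176}\right) + 124593 \cdot \frac{1}{278337} = \left(-1254 - 7068 i\right) \left(- \frac{1}{96176}\right) + \frac{41531}{92779} = \left(\frac{627}{48088} + \frac{1767 i}{24044}\right) + \frac{41531}{92779} = \frac{2055315161}{4461556552} + \frac{1767 i}{24044}$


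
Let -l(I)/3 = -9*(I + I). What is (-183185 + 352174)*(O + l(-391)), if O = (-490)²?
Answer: 37006225154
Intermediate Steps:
O = 240100
l(I) = 54*I (l(I) = -(-27)*(I + I) = -(-27)*2*I = -(-54)*I = 54*I)
(-183185 + 352174)*(O + l(-391)) = (-183185 + 352174)*(240100 + 54*(-391)) = 168989*(240100 - 21114) = 168989*218986 = 37006225154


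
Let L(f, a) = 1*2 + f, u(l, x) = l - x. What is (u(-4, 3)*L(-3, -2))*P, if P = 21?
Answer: 147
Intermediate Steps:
L(f, a) = 2 + f
(u(-4, 3)*L(-3, -2))*P = ((-4 - 1*3)*(2 - 3))*21 = ((-4 - 3)*(-1))*21 = -7*(-1)*21 = 7*21 = 147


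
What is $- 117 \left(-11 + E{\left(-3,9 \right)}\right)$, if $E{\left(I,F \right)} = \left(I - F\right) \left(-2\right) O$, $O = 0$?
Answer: $1287$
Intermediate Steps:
$E{\left(I,F \right)} = 0$ ($E{\left(I,F \right)} = \left(I - F\right) \left(-2\right) 0 = \left(- 2 I + 2 F\right) 0 = 0$)
$- 117 \left(-11 + E{\left(-3,9 \right)}\right) = - 117 \left(-11 + 0\right) = \left(-117\right) \left(-11\right) = 1287$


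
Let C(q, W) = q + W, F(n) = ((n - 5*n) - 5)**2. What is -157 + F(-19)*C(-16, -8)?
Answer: -121141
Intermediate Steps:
F(n) = (-5 - 4*n)**2 (F(n) = (-4*n - 5)**2 = (-5 - 4*n)**2)
C(q, W) = W + q
-157 + F(-19)*C(-16, -8) = -157 + (5 + 4*(-19))**2*(-8 - 16) = -157 + (5 - 76)**2*(-24) = -157 + (-71)**2*(-24) = -157 + 5041*(-24) = -157 - 120984 = -121141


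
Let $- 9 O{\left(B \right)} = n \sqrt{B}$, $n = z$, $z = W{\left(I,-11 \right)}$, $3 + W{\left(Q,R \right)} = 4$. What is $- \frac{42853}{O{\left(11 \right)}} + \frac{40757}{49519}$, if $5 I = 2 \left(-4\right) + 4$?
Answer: $\frac{40757}{49519} + \frac{385677 \sqrt{11}}{11} \approx 1.1629 \cdot 10^{5}$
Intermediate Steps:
$I = - \frac{4}{5}$ ($I = \frac{2 \left(-4\right) + 4}{5} = \frac{-8 + 4}{5} = \frac{1}{5} \left(-4\right) = - \frac{4}{5} \approx -0.8$)
$W{\left(Q,R \right)} = 1$ ($W{\left(Q,R \right)} = -3 + 4 = 1$)
$z = 1$
$n = 1$
$O{\left(B \right)} = - \frac{\sqrt{B}}{9}$ ($O{\left(B \right)} = - \frac{1 \sqrt{B}}{9} = - \frac{\sqrt{B}}{9}$)
$- \frac{42853}{O{\left(11 \right)}} + \frac{40757}{49519} = - \frac{42853}{\left(- \frac{1}{9}\right) \sqrt{11}} + \frac{40757}{49519} = - 42853 \left(- \frac{9 \sqrt{11}}{11}\right) + 40757 \cdot \frac{1}{49519} = \frac{385677 \sqrt{11}}{11} + \frac{40757}{49519} = \frac{40757}{49519} + \frac{385677 \sqrt{11}}{11}$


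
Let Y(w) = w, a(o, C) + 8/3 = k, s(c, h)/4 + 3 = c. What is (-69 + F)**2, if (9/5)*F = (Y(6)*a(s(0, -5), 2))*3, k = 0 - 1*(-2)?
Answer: 51529/9 ≈ 5725.4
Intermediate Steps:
s(c, h) = -12 + 4*c
k = 2 (k = 0 + 2 = 2)
a(o, C) = -2/3 (a(o, C) = -8/3 + 2 = -2/3)
F = -20/3 (F = 5*((6*(-2/3))*3)/9 = 5*(-4*3)/9 = (5/9)*(-12) = -20/3 ≈ -6.6667)
(-69 + F)**2 = (-69 - 20/3)**2 = (-227/3)**2 = 51529/9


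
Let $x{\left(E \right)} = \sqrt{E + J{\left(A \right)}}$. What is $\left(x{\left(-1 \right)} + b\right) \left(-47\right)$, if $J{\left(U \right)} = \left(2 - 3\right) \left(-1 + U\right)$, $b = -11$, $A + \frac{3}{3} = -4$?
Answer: $517 - 47 \sqrt{5} \approx 411.9$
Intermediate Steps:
$A = -5$ ($A = -1 - 4 = -5$)
$J{\left(U \right)} = 1 - U$ ($J{\left(U \right)} = - (-1 + U) = 1 - U$)
$x{\left(E \right)} = \sqrt{6 + E}$ ($x{\left(E \right)} = \sqrt{E + \left(1 - -5\right)} = \sqrt{E + \left(1 + 5\right)} = \sqrt{E + 6} = \sqrt{6 + E}$)
$\left(x{\left(-1 \right)} + b\right) \left(-47\right) = \left(\sqrt{6 - 1} - 11\right) \left(-47\right) = \left(\sqrt{5} - 11\right) \left(-47\right) = \left(-11 + \sqrt{5}\right) \left(-47\right) = 517 - 47 \sqrt{5}$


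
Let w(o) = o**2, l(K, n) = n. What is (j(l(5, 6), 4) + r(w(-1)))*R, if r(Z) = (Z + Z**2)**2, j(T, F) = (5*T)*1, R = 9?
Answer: 306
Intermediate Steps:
j(T, F) = 5*T
(j(l(5, 6), 4) + r(w(-1)))*R = (5*6 + ((-1)**2)**2*(1 + (-1)**2)**2)*9 = (30 + 1**2*(1 + 1)**2)*9 = (30 + 1*2**2)*9 = (30 + 1*4)*9 = (30 + 4)*9 = 34*9 = 306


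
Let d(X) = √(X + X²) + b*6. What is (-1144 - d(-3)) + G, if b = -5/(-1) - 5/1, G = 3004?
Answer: 1860 - √6 ≈ 1857.6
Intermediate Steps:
b = 0 (b = -5*(-1) - 5*1 = 5 - 5 = 0)
d(X) = √(X + X²) (d(X) = √(X + X²) + 0*6 = √(X + X²) + 0 = √(X + X²))
(-1144 - d(-3)) + G = (-1144 - √(-3*(1 - 3))) + 3004 = (-1144 - √(-3*(-2))) + 3004 = (-1144 - √6) + 3004 = 1860 - √6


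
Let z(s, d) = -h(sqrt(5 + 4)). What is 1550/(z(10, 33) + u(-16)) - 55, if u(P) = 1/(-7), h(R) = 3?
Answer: -6030/11 ≈ -548.18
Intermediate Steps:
u(P) = -1/7
z(s, d) = -3 (z(s, d) = -1*3 = -3)
1550/(z(10, 33) + u(-16)) - 55 = 1550/(-3 - 1/7) - 55 = 1550/(-22/7) - 55 = -7/22*1550 - 55 = -5425/11 - 55 = -6030/11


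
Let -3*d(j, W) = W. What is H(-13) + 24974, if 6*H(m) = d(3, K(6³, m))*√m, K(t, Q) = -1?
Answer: 24974 + I*√13/18 ≈ 24974.0 + 0.20031*I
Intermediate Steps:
d(j, W) = -W/3
H(m) = √m/18 (H(m) = ((-⅓*(-1))*√m)/6 = (√m/3)/6 = √m/18)
H(-13) + 24974 = √(-13)/18 + 24974 = (I*√13)/18 + 24974 = I*√13/18 + 24974 = 24974 + I*√13/18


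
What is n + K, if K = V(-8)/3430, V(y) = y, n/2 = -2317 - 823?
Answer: -10770204/1715 ≈ -6280.0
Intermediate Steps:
n = -6280 (n = 2*(-2317 - 823) = 2*(-3140) = -6280)
K = -4/1715 (K = -8/3430 = -8*1/3430 = -4/1715 ≈ -0.0023324)
n + K = -6280 - 4/1715 = -10770204/1715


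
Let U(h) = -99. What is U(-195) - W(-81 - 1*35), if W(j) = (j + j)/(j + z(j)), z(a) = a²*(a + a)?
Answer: -2664389/26913 ≈ -99.000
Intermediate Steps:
z(a) = 2*a³ (z(a) = a²*(2*a) = 2*a³)
W(j) = 2*j/(j + 2*j³) (W(j) = (j + j)/(j + 2*j³) = (2*j)/(j + 2*j³) = 2*j/(j + 2*j³))
U(-195) - W(-81 - 1*35) = -99 - 2/(1 + 2*(-81 - 1*35)²) = -99 - 2/(1 + 2*(-81 - 35)²) = -99 - 2/(1 + 2*(-116)²) = -99 - 2/(1 + 2*13456) = -99 - 2/(1 + 26912) = -99 - 2/26913 = -2664389/26913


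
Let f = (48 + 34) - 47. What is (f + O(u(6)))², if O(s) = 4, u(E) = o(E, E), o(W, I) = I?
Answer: 1521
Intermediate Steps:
u(E) = E
f = 35 (f = 82 - 47 = 35)
(f + O(u(6)))² = (35 + 4)² = 39² = 1521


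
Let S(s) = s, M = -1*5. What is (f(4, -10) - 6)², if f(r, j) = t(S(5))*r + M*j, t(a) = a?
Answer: 4096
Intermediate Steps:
M = -5
f(r, j) = -5*j + 5*r (f(r, j) = 5*r - 5*j = -5*j + 5*r)
(f(4, -10) - 6)² = ((-5*(-10) + 5*4) - 6)² = ((50 + 20) - 6)² = (70 - 6)² = 64² = 4096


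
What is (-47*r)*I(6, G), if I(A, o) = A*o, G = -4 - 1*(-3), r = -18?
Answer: -5076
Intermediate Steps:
G = -1 (G = -4 + 3 = -1)
(-47*r)*I(6, G) = (-47*(-18))*(6*(-1)) = 846*(-6) = -5076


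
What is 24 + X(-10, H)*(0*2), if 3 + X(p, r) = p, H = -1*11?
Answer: 24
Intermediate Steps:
H = -11
X(p, r) = -3 + p
24 + X(-10, H)*(0*2) = 24 + (-3 - 10)*(0*2) = 24 - 13*0 = 24 + 0 = 24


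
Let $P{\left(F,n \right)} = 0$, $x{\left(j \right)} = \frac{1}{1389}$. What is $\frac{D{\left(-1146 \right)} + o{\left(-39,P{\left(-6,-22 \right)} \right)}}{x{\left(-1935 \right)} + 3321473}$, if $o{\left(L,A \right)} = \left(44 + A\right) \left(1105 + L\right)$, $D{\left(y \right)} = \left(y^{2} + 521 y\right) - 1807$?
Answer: $\frac{1057510983}{4613525998} \approx 0.22922$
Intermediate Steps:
$D{\left(y \right)} = -1807 + y^{2} + 521 y$
$x{\left(j \right)} = \frac{1}{1389}$
$\frac{D{\left(-1146 \right)} + o{\left(-39,P{\left(-6,-22 \right)} \right)}}{x{\left(-1935 \right)} + 3321473} = \frac{\left(-1807 + \left(-1146\right)^{2} + 521 \left(-1146\right)\right) + \left(48620 + 44 \left(-39\right) + 1105 \cdot 0 + 0 \left(-39\right)\right)}{\frac{1}{1389} + 3321473} = \frac{\left(-1807 + 1313316 - 597066\right) + \left(48620 - 1716 + 0 + 0\right)}{\frac{4613525998}{1389}} = \left(714443 + 46904\right) \frac{1389}{4613525998} = 761347 \cdot \frac{1389}{4613525998} = \frac{1057510983}{4613525998}$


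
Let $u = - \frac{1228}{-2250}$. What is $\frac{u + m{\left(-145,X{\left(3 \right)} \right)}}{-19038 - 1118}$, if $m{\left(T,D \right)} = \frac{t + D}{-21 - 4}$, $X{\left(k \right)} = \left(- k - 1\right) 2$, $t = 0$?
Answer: $- \frac{487}{11337750} \approx -4.2954 \cdot 10^{-5}$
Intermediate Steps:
$X{\left(k \right)} = -2 - 2 k$ ($X{\left(k \right)} = \left(-1 - k\right) 2 = -2 - 2 k$)
$u = \frac{614}{1125}$ ($u = \left(-1228\right) \left(- \frac{1}{2250}\right) = \frac{614}{1125} \approx 0.54578$)
$m{\left(T,D \right)} = - \frac{D}{25}$ ($m{\left(T,D \right)} = \frac{0 + D}{-21 - 4} = \frac{D}{-25} = D \left(- \frac{1}{25}\right) = - \frac{D}{25}$)
$\frac{u + m{\left(-145,X{\left(3 \right)} \right)}}{-19038 - 1118} = \frac{\frac{614}{1125} - \frac{-2 - 6}{25}}{-19038 - 1118} = \frac{\frac{614}{1125} - \frac{-2 - 6}{25}}{-20156} = \left(\frac{614}{1125} - - \frac{8}{25}\right) \left(- \frac{1}{20156}\right) = \left(\frac{614}{1125} + \frac{8}{25}\right) \left(- \frac{1}{20156}\right) = \frac{974}{1125} \left(- \frac{1}{20156}\right) = - \frac{487}{11337750}$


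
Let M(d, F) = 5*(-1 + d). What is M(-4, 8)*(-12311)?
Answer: 307775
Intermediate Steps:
M(d, F) = -5 + 5*d
M(-4, 8)*(-12311) = (-5 + 5*(-4))*(-12311) = (-5 - 20)*(-12311) = -25*(-12311) = 307775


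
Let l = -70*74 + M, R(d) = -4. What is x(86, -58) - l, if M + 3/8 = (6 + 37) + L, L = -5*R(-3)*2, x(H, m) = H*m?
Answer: 875/8 ≈ 109.38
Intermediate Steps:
L = 40 (L = -5*(-4)*2 = 20*2 = 40)
M = 661/8 (M = -3/8 + ((6 + 37) + 40) = -3/8 + (43 + 40) = -3/8 + 83 = 661/8 ≈ 82.625)
l = -40779/8 (l = -70*74 + 661/8 = -5180 + 661/8 = -40779/8 ≈ -5097.4)
x(86, -58) - l = 86*(-58) - 1*(-40779/8) = -4988 + 40779/8 = 875/8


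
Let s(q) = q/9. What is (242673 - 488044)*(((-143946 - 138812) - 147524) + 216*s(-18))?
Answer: 105684724894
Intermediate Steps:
s(q) = q/9 (s(q) = q*(1/9) = q/9)
(242673 - 488044)*(((-143946 - 138812) - 147524) + 216*s(-18)) = (242673 - 488044)*(((-143946 - 138812) - 147524) + 216*((1/9)*(-18))) = -245371*((-282758 - 147524) + 216*(-2)) = -245371*(-430282 - 432) = -245371*(-430714) = 105684724894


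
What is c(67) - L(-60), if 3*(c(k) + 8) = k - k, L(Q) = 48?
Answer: -56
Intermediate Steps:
c(k) = -8 (c(k) = -8 + (k - k)/3 = -8 + (1/3)*0 = -8 + 0 = -8)
c(67) - L(-60) = -8 - 1*48 = -8 - 48 = -56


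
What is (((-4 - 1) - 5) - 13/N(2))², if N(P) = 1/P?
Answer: 1296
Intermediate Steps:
(((-4 - 1) - 5) - 13/N(2))² = (((-4 - 1) - 5) - 13/(1/2))² = ((-5 - 5) - 13/½)² = (-10 - 13*2)² = (-10 - 26)² = (-36)² = 1296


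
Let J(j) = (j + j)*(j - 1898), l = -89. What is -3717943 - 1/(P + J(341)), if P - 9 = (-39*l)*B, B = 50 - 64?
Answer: -4128623265836/1110459 ≈ -3.7179e+6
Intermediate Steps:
B = -14
J(j) = 2*j*(-1898 + j) (J(j) = (2*j)*(-1898 + j) = 2*j*(-1898 + j))
P = -48585 (P = 9 - 39*(-89)*(-14) = 9 + 3471*(-14) = 9 - 48594 = -48585)
-3717943 - 1/(P + J(341)) = -3717943 - 1/(-48585 + 2*341*(-1898 + 341)) = -3717943 - 1/(-48585 + 2*341*(-1557)) = -3717943 - 1/(-48585 - 1061874) = -3717943 - 1/(-1110459) = -3717943 - 1*(-1/1110459) = -3717943 + 1/1110459 = -4128623265836/1110459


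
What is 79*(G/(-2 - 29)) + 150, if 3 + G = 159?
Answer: -7674/31 ≈ -247.55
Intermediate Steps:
G = 156 (G = -3 + 159 = 156)
79*(G/(-2 - 29)) + 150 = 79*(156/(-2 - 29)) + 150 = 79*(156/(-31)) + 150 = 79*(156*(-1/31)) + 150 = 79*(-156/31) + 150 = -12324/31 + 150 = -7674/31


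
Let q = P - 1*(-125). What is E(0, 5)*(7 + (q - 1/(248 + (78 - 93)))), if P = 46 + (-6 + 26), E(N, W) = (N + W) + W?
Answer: 461330/233 ≈ 1980.0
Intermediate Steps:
E(N, W) = N + 2*W
P = 66 (P = 46 + 20 = 66)
q = 191 (q = 66 - 1*(-125) = 66 + 125 = 191)
E(0, 5)*(7 + (q - 1/(248 + (78 - 93)))) = (0 + 2*5)*(7 + (191 - 1/(248 + (78 - 93)))) = (0 + 10)*(7 + (191 - 1/(248 - 15))) = 10*(7 + (191 - 1/233)) = 10*(7 + 44502/233) = 10*(46133/233) = 461330/233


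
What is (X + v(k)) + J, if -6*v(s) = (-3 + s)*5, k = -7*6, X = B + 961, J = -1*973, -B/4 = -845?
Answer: 6811/2 ≈ 3405.5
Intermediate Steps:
B = 3380 (B = -4*(-845) = 3380)
J = -973
X = 4341 (X = 3380 + 961 = 4341)
k = -42
v(s) = 5/2 - 5*s/6 (v(s) = -(-3 + s)*5/6 = -(-15 + 5*s)/6 = 5/2 - 5*s/6)
(X + v(k)) + J = (4341 + (5/2 - ⅚*(-42))) - 973 = (4341 + (5/2 + 35)) - 973 = (4341 + 75/2) - 973 = 8757/2 - 973 = 6811/2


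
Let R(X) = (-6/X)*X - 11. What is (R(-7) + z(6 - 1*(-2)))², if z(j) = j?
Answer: 81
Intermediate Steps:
R(X) = -17 (R(X) = -6 - 11 = -17)
(R(-7) + z(6 - 1*(-2)))² = (-17 + (6 - 1*(-2)))² = (-17 + (6 + 2))² = (-17 + 8)² = (-9)² = 81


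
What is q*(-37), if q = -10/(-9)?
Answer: -370/9 ≈ -41.111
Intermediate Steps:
q = 10/9 (q = -10*(-1/9) = 10/9 ≈ 1.1111)
q*(-37) = (10/9)*(-37) = -370/9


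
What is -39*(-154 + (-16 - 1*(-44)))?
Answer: 4914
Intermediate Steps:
-39*(-154 + (-16 - 1*(-44))) = -39*(-154 + (-16 + 44)) = -39*(-154 + 28) = -39*(-126) = 4914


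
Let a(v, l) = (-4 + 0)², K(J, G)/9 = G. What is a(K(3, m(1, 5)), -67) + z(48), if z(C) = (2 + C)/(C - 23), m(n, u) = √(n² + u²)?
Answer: 18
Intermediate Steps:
K(J, G) = 9*G
z(C) = (2 + C)/(-23 + C)
a(v, l) = 16 (a(v, l) = (-4)² = 16)
a(K(3, m(1, 5)), -67) + z(48) = 16 + (2 + 48)/(-23 + 48) = 16 + 50/25 = 16 + (1/25)*50 = 16 + 2 = 18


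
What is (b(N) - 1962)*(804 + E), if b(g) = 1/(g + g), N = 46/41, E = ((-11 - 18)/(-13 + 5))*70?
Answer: -763538953/368 ≈ -2.0748e+6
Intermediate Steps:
E = 1015/4 (E = -29/(-8)*70 = -29*(-⅛)*70 = (29/8)*70 = 1015/4 ≈ 253.75)
N = 46/41 (N = 46*(1/41) = 46/41 ≈ 1.1220)
b(g) = 1/(2*g)
(b(N) - 1962)*(804 + E) = (1/(2*(46/41)) - 1962)*(804 + 1015/4) = ((½)*(41/46) - 1962)*(4231/4) = (41/92 - 1962)*(4231/4) = -180463/92*4231/4 = -763538953/368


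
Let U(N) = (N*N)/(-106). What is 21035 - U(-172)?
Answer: 1129647/53 ≈ 21314.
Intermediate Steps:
U(N) = -N**2/106 (U(N) = N**2*(-1/106) = -N**2/106)
21035 - U(-172) = 21035 - (-1)*(-172)**2/106 = 21035 - (-1)*29584/106 = 21035 - 1*(-14792/53) = 21035 + 14792/53 = 1129647/53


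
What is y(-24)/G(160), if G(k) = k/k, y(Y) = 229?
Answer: 229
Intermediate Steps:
G(k) = 1
y(-24)/G(160) = 229/1 = 229*1 = 229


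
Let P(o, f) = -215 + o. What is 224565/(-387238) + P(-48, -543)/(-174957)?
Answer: -39187375111/67749998766 ≈ -0.57841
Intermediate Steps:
224565/(-387238) + P(-48, -543)/(-174957) = 224565/(-387238) + (-215 - 48)/(-174957) = 224565*(-1/387238) - 263*(-1/174957) = -224565/387238 + 263/174957 = -39187375111/67749998766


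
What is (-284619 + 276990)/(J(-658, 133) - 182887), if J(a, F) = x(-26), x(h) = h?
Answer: 2543/60971 ≈ 0.041708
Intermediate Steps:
J(a, F) = -26
(-284619 + 276990)/(J(-658, 133) - 182887) = (-284619 + 276990)/(-26 - 182887) = -7629/(-182913) = -7629*(-1/182913) = 2543/60971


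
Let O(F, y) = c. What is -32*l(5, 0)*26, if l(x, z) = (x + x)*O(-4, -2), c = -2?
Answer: 16640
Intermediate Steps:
O(F, y) = -2
l(x, z) = -4*x (l(x, z) = (x + x)*(-2) = (2*x)*(-2) = -4*x)
-32*l(5, 0)*26 = -(-128)*5*26 = -32*(-20)*26 = 640*26 = 16640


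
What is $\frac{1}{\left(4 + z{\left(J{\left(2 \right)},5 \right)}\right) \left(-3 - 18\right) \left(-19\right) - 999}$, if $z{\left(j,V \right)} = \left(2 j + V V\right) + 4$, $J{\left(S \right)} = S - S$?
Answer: $\frac{1}{12168} \approx 8.2183 \cdot 10^{-5}$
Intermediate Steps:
$J{\left(S \right)} = 0$
$z{\left(j,V \right)} = 4 + V^{2} + 2 j$ ($z{\left(j,V \right)} = \left(2 j + V^{2}\right) + 4 = \left(V^{2} + 2 j\right) + 4 = 4 + V^{2} + 2 j$)
$\frac{1}{\left(4 + z{\left(J{\left(2 \right)},5 \right)}\right) \left(-3 - 18\right) \left(-19\right) - 999} = \frac{1}{\left(4 + \left(4 + 5^{2} + 2 \cdot 0\right)\right) \left(-3 - 18\right) \left(-19\right) - 999} = \frac{1}{\left(4 + \left(4 + 25 + 0\right)\right) \left(-21\right) \left(-19\right) - 999} = \frac{1}{\left(4 + 29\right) \left(-21\right) \left(-19\right) - 999} = \frac{1}{33 \left(-21\right) \left(-19\right) - 999} = \frac{1}{\left(-693\right) \left(-19\right) - 999} = \frac{1}{13167 - 999} = \frac{1}{12168}$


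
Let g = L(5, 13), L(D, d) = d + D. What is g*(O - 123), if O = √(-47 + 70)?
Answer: -2214 + 18*√23 ≈ -2127.7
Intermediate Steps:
L(D, d) = D + d
O = √23 ≈ 4.7958
g = 18 (g = 5 + 13 = 18)
g*(O - 123) = 18*(√23 - 123) = 18*(-123 + √23) = -2214 + 18*√23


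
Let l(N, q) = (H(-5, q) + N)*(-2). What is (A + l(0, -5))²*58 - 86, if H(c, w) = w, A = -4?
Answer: 2002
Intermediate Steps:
l(N, q) = -2*N - 2*q (l(N, q) = (q + N)*(-2) = (N + q)*(-2) = -2*N - 2*q)
(A + l(0, -5))²*58 - 86 = (-4 + (-2*0 - 2*(-5)))²*58 - 86 = (-4 + (0 + 10))²*58 - 86 = (-4 + 10)²*58 - 86 = 6²*58 - 86 = 36*58 - 86 = 2088 - 86 = 2002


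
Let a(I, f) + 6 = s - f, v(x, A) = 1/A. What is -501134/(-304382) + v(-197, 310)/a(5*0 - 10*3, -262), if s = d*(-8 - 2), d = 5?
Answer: 16001360811/9718917260 ≈ 1.6464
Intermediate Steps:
s = -50 (s = 5*(-8 - 2) = 5*(-10) = -50)
a(I, f) = -56 - f (a(I, f) = -6 + (-50 - f) = -56 - f)
-501134/(-304382) + v(-197, 310)/a(5*0 - 10*3, -262) = -501134/(-304382) + 1/(310*(-56 - 1*(-262))) = -501134*(-1/304382) + 1/(310*(-56 + 262)) = 250567/152191 + (1/310)/206 = 250567/152191 + (1/310)*(1/206) = 250567/152191 + 1/63860 = 16001360811/9718917260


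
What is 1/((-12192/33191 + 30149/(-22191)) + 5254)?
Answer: 736541481/3868517713043 ≈ 0.00019039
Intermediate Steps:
1/((-12192/33191 + 30149/(-22191)) + 5254) = 1/((-12192*1/33191 + 30149*(-1/22191)) + 5254) = 1/((-12192/33191 - 30149/22191) + 5254) = 1/(-1271228131/736541481 + 5254) = 1/(3868517713043/736541481) = 736541481/3868517713043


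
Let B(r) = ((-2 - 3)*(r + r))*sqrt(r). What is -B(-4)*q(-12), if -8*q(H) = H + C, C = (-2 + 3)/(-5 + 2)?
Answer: -370*I/3 ≈ -123.33*I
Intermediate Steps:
C = -1/3 (C = 1/(-3) = 1*(-1/3) = -1/3 ≈ -0.33333)
q(H) = 1/24 - H/8 (q(H) = -(H - 1/3)/8 = -(-1/3 + H)/8 = 1/24 - H/8)
B(r) = -10*r**(3/2) (B(r) = (-10*r)*sqrt(r) = -10*r**(3/2))
-B(-4)*q(-12) = -(-(-80)*I)*(1/24 - 1/8*(-12)) = -(-(-80)*I)*(1/24 + 3/2) = -80*I*37/24 = -370*I/3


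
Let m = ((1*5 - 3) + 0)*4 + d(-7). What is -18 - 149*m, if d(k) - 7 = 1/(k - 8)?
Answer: -33646/15 ≈ -2243.1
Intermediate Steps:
d(k) = 7 + 1/(-8 + k) (d(k) = 7 + 1/(k - 8) = 7 + 1/(-8 + k))
m = 224/15 (m = ((1*5 - 3) + 0)*4 + (-55 + 7*(-7))/(-8 - 7) = ((5 - 3) + 0)*4 + (-55 - 49)/(-15) = (2 + 0)*4 - 1/15*(-104) = 2*4 + 104/15 = 8 + 104/15 = 224/15 ≈ 14.933)
-18 - 149*m = -18 - 149*224/15 = -18 - 33376/15 = -33646/15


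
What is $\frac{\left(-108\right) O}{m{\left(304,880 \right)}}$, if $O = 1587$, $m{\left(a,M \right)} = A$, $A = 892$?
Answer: $- \frac{42849}{223} \approx -192.15$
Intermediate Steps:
$m{\left(a,M \right)} = 892$
$\frac{\left(-108\right) O}{m{\left(304,880 \right)}} = \frac{\left(-108\right) 1587}{892} = \left(-171396\right) \frac{1}{892} = - \frac{42849}{223}$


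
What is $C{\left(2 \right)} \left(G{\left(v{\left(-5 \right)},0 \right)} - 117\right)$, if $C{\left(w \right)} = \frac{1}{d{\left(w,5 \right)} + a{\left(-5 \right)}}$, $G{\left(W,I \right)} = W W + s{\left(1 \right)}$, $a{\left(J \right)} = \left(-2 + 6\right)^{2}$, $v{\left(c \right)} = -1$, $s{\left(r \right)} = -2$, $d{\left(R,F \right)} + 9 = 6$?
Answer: $- \frac{118}{13} \approx -9.0769$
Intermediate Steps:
$d{\left(R,F \right)} = -3$ ($d{\left(R,F \right)} = -9 + 6 = -3$)
$a{\left(J \right)} = 16$ ($a{\left(J \right)} = 4^{2} = 16$)
$G{\left(W,I \right)} = -2 + W^{2}$ ($G{\left(W,I \right)} = W W - 2 = W^{2} - 2 = -2 + W^{2}$)
$C{\left(w \right)} = \frac{1}{13}$ ($C{\left(w \right)} = \frac{1}{-3 + 16} = \frac{1}{13}$)
$C{\left(2 \right)} \left(G{\left(v{\left(-5 \right)},0 \right)} - 117\right) = \frac{\left(-2 + \left(-1\right)^{2}\right) - 117}{13} = \frac{\left(-2 + 1\right) - 117}{13} = \frac{-1 - 117}{13} = \frac{1}{13} \left(-118\right) = - \frac{118}{13}$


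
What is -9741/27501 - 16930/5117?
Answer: -171812209/46907539 ≈ -3.6628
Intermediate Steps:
-9741/27501 - 16930/5117 = -9741*1/27501 - 16930*1/5117 = -3247/9167 - 16930/5117 = -171812209/46907539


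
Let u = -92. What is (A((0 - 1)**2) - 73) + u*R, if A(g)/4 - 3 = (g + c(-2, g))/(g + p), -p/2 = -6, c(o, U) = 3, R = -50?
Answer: 59023/13 ≈ 4540.2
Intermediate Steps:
p = 12 (p = -2*(-6) = 12)
A(g) = 12 + 4*(3 + g)/(12 + g) (A(g) = 12 + 4*((g + 3)/(g + 12)) = 12 + 4*((3 + g)/(12 + g)) = 12 + 4*(3 + g)/(12 + g))
(A((0 - 1)**2) - 73) + u*R = (4*(39 + 4*(0 - 1)**2)/(12 + (0 - 1)**2) - 73) - 92*(-50) = (4*(39 + 4*(-1)**2)/(12 + (-1)**2) - 73) + 4600 = (4*(39 + 4*1)/(12 + 1) - 73) + 4600 = (4*(39 + 4)/13 - 73) + 4600 = (4*(1/13)*43 - 73) + 4600 = (172/13 - 73) + 4600 = -777/13 + 4600 = 59023/13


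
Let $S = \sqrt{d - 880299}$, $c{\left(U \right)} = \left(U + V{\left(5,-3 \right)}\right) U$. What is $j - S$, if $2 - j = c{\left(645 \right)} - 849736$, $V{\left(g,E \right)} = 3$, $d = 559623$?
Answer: $431778 - 2 i \sqrt{80169} \approx 4.3178 \cdot 10^{5} - 566.28 i$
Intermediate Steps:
$c{\left(U \right)} = U \left(3 + U\right)$ ($c{\left(U \right)} = \left(U + 3\right) U = \left(3 + U\right) U = U \left(3 + U\right)$)
$j = 431778$ ($j = 2 - \left(645 \left(3 + 645\right) - 849736\right) = 2 - \left(645 \cdot 648 - 849736\right) = 2 - \left(417960 - 849736\right) = 2 - -431776 = 2 + 431776 = 431778$)
$S = 2 i \sqrt{80169}$ ($S = \sqrt{559623 - 880299} = \sqrt{-320676} = 2 i \sqrt{80169} \approx 566.28 i$)
$j - S = 431778 - 2 i \sqrt{80169}$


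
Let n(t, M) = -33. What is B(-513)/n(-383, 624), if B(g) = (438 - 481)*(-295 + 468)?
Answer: 7439/33 ≈ 225.42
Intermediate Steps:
B(g) = -7439 (B(g) = -43*173 = -7439)
B(-513)/n(-383, 624) = -7439/(-33) = -7439*(-1/33) = 7439/33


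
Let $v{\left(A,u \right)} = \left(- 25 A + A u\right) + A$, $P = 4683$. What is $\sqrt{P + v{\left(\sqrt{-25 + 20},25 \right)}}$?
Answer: $\sqrt{4683 + i \sqrt{5}} \approx 68.432 + 0.0163 i$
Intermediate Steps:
$v{\left(A,u \right)} = - 24 A + A u$
$\sqrt{P + v{\left(\sqrt{-25 + 20},25 \right)}} = \sqrt{4683 + \sqrt{-25 + 20} \left(-24 + 25\right)} = \sqrt{4683 + \sqrt{-5} \cdot 1} = \sqrt{4683 + i \sqrt{5} \cdot 1} = \sqrt{4683 + i \sqrt{5}}$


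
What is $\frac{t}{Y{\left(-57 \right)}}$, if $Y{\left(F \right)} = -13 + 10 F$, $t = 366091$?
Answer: $- \frac{33281}{53} \approx -627.94$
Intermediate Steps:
$\frac{t}{Y{\left(-57 \right)}} = \frac{366091}{-13 + 10 \left(-57\right)} = \frac{366091}{-13 - 570} = \frac{366091}{-583} = 366091 \left(- \frac{1}{583}\right) = - \frac{33281}{53}$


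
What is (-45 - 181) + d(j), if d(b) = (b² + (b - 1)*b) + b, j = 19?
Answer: 496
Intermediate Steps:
d(b) = b + b² + b*(-1 + b) (d(b) = (b² + (-1 + b)*b) + b = (b² + b*(-1 + b)) + b = b + b² + b*(-1 + b))
(-45 - 181) + d(j) = (-45 - 181) + 2*19² = -226 + 2*361 = -226 + 722 = 496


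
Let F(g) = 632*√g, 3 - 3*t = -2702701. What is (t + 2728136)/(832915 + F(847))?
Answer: 9068038891480/2080227255291 - 75687202624*√7/2080227255291 ≈ 4.2629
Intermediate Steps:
t = 2702704/3 (t = 1 - ⅓*(-2702701) = 1 + 2702701/3 = 2702704/3 ≈ 9.0090e+5)
(t + 2728136)/(832915 + F(847)) = (2702704/3 + 2728136)/(832915 + 632*√847) = 10887112/(3*(832915 + 632*(11*√7))) = 10887112/(3*(832915 + 6952*√7))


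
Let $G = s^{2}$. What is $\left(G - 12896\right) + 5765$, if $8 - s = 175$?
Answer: $20758$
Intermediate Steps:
$s = -167$ ($s = 8 - 175 = -167$)
$G = 27889$ ($G = \left(-167\right)^{2} = 27889$)
$\left(G - 12896\right) + 5765 = \left(27889 - 12896\right) + 5765 = 14993 + 5765 = 20758$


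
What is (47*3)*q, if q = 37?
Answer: 5217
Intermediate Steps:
(47*3)*q = (47*3)*37 = 141*37 = 5217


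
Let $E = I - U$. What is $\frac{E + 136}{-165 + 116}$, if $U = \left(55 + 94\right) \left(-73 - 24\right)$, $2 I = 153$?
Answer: $- \frac{29331}{98} \approx -299.3$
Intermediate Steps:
$I = \frac{153}{2}$ ($I = \frac{1}{2} \cdot 153 = \frac{153}{2} \approx 76.5$)
$U = -14453$ ($U = 149 \left(-97\right) = -14453$)
$E = \frac{29059}{2}$ ($E = \frac{153}{2} - -14453 = \frac{153}{2} + 14453 = \frac{29059}{2} \approx 14530.0$)
$\frac{E + 136}{-165 + 116} = \frac{\frac{29059}{2} + 136}{-165 + 116} = \frac{29331}{2 \left(-49\right)} = \frac{29331}{2} \left(- \frac{1}{49}\right) = - \frac{29331}{98}$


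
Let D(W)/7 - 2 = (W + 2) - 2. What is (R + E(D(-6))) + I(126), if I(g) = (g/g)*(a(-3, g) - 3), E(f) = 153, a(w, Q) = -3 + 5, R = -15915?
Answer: -15763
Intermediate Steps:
D(W) = 14 + 7*W (D(W) = 14 + 7*((W + 2) - 2) = 14 + 7*((2 + W) - 2) = 14 + 7*W)
a(w, Q) = 2
I(g) = -1 (I(g) = (g/g)*(2 - 3) = 1*(-1) = -1)
(R + E(D(-6))) + I(126) = (-15915 + 153) - 1 = -15762 - 1 = -15763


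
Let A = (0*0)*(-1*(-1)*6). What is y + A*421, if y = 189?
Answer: 189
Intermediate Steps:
A = 0 (A = 0*(1*6) = 0*6 = 0)
y + A*421 = 189 + 0*421 = 189 + 0 = 189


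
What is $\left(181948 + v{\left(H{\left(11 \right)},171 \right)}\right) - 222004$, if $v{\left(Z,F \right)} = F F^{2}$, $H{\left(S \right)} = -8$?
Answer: $4960155$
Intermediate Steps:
$v{\left(Z,F \right)} = F^{3}$
$\left(181948 + v{\left(H{\left(11 \right)},171 \right)}\right) - 222004 = \left(181948 + 171^{3}\right) - 222004 = \left(181948 + 5000211\right) - 222004 = 5182159 - 222004 = 4960155$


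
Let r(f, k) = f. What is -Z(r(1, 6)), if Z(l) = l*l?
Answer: -1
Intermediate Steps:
Z(l) = l²
-Z(r(1, 6)) = -1*1² = -1*1 = -1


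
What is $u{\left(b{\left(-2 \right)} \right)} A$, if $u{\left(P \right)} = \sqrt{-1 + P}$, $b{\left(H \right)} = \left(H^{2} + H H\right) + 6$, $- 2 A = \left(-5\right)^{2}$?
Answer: $- \frac{25 \sqrt{13}}{2} \approx -45.069$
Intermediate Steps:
$A = - \frac{25}{2}$ ($A = - \frac{\left(-5\right)^{2}}{2} = \left(- \frac{1}{2}\right) 25 = - \frac{25}{2} \approx -12.5$)
$b{\left(H \right)} = 6 + 2 H^{2}$ ($b{\left(H \right)} = \left(H^{2} + H^{2}\right) + 6 = 2 H^{2} + 6 = 6 + 2 H^{2}$)
$u{\left(b{\left(-2 \right)} \right)} A = \sqrt{-1 + \left(6 + 2 \left(-2\right)^{2}\right)} \left(- \frac{25}{2}\right) = \sqrt{-1 + \left(6 + 2 \cdot 4\right)} \left(- \frac{25}{2}\right) = \sqrt{-1 + \left(6 + 8\right)} \left(- \frac{25}{2}\right) = \sqrt{-1 + 14} \left(- \frac{25}{2}\right) = \sqrt{13} \left(- \frac{25}{2}\right) = - \frac{25 \sqrt{13}}{2}$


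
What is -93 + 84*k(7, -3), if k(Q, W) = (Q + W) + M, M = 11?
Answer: 1167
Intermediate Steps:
k(Q, W) = 11 + Q + W (k(Q, W) = (Q + W) + 11 = 11 + Q + W)
-93 + 84*k(7, -3) = -93 + 84*(11 + 7 - 3) = -93 + 84*15 = -93 + 1260 = 1167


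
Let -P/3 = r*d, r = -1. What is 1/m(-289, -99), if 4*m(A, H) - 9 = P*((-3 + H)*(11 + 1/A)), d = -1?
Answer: 68/57357 ≈ 0.0011856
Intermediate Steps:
P = -3 (P = -(-3)*(-1) = -3*1 = -3)
m(A, H) = 9/4 - 3*(-3 + H)*(11 + 1/A)/4 (m(A, H) = 9/4 + (-3*(-3 + H)*(11 + 1/A))/4 = 9/4 - 3*(-3 + H)*(11 + 1/A)/4)
1/m(-289, -99) = 1/((¾)*(3 - 1*(-99) - 1*(-289)*(-36 + 11*(-99)))/(-289)) = 1/((¾)*(-1/289)*(3 + 99 - 1*(-289)*(-36 - 1089))) = 1/((¾)*(-1/289)*(3 + 99 - 1*(-289)*(-1125))) = 1/((¾)*(-1/289)*(3 + 99 - 325125)) = 1/((¾)*(-1/289)*(-325023)) = 1/(57357/68) = 68/57357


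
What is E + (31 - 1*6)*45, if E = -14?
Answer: 1111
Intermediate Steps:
E + (31 - 1*6)*45 = -14 + (31 - 1*6)*45 = -14 + (31 - 6)*45 = -14 + 25*45 = -14 + 1125 = 1111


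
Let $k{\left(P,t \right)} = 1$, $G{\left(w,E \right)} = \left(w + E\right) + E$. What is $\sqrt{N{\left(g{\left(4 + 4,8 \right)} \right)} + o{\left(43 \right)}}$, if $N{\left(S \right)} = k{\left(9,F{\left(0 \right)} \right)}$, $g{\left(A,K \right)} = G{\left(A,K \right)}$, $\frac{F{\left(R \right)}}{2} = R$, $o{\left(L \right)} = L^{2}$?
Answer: $5 \sqrt{74} \approx 43.012$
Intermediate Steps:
$F{\left(R \right)} = 2 R$
$G{\left(w,E \right)} = w + 2 E$ ($G{\left(w,E \right)} = \left(E + w\right) + E = w + 2 E$)
$g{\left(A,K \right)} = A + 2 K$
$N{\left(S \right)} = 1$
$\sqrt{N{\left(g{\left(4 + 4,8 \right)} \right)} + o{\left(43 \right)}} = \sqrt{1 + 43^{2}} = \sqrt{1 + 1849} = \sqrt{1850} = 5 \sqrt{74}$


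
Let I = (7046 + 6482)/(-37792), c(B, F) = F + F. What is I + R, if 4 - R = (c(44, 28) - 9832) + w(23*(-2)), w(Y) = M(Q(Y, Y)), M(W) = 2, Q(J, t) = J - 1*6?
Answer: 46189581/4724 ≈ 9777.6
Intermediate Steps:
Q(J, t) = -6 + J (Q(J, t) = J - 6 = -6 + J)
c(B, F) = 2*F
w(Y) = 2
R = 9778 (R = 4 - ((2*28 - 9832) + 2) = 4 - ((56 - 9832) + 2) = 4 - (-9776 + 2) = 4 - 1*(-9774) = 4 + 9774 = 9778)
I = -1691/4724 (I = 13528*(-1/37792) = -1691/4724 ≈ -0.35796)
I + R = -1691/4724 + 9778 = 46189581/4724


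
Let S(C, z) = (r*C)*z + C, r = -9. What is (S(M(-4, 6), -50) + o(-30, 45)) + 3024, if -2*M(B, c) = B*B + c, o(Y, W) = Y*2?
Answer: -1997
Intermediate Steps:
o(Y, W) = 2*Y
M(B, c) = -c/2 - B²/2 (M(B, c) = -(B*B + c)/2 = -(B² + c)/2 = -(c + B²)/2 = -c/2 - B²/2)
S(C, z) = C - 9*C*z (S(C, z) = (-9*C)*z + C = -9*C*z + C = C - 9*C*z)
(S(M(-4, 6), -50) + o(-30, 45)) + 3024 = ((-½*6 - ½*(-4)²)*(1 - 9*(-50)) + 2*(-30)) + 3024 = ((-3 - ½*16)*(1 + 450) - 60) + 3024 = ((-3 - 8)*451 - 60) + 3024 = (-11*451 - 60) + 3024 = (-4961 - 60) + 3024 = -5021 + 3024 = -1997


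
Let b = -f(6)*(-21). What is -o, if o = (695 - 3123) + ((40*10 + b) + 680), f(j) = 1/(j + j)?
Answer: 5385/4 ≈ 1346.3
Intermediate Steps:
f(j) = 1/(2*j)
b = 7/4 (b = -(½)/6*(-21) = -(½)*(⅙)*(-21) = -(-21)/12 = -1*(-7/4) = 7/4 ≈ 1.7500)
o = -5385/4 (o = (695 - 3123) + ((40*10 + 7/4) + 680) = -2428 + ((400 + 7/4) + 680) = -2428 + (1607/4 + 680) = -2428 + 4327/4 = -5385/4 ≈ -1346.3)
-o = -1*(-5385/4) = 5385/4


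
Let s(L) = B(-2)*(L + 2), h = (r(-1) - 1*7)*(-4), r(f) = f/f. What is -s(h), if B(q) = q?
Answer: 52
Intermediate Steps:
r(f) = 1
h = 24 (h = (1 - 1*7)*(-4) = (1 - 7)*(-4) = -6*(-4) = 24)
s(L) = -4 - 2*L (s(L) = -2*(L + 2) = -2*(2 + L) = -4 - 2*L)
-s(h) = -(-4 - 2*24) = -(-4 - 48) = -1*(-52) = 52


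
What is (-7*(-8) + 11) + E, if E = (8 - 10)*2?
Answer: 63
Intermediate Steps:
E = -4 (E = -2*2 = -4)
(-7*(-8) + 11) + E = (-7*(-8) + 11) - 4 = (56 + 11) - 4 = 67 - 4 = 63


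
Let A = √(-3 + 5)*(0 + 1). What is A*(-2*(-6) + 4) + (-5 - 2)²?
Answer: 49 + 16*√2 ≈ 71.627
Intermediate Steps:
A = √2 (A = √2*1 = √2 ≈ 1.4142)
A*(-2*(-6) + 4) + (-5 - 2)² = √2*(-2*(-6) + 4) + (-5 - 2)² = √2*(12 + 4) + (-7)² = √2*16 + 49 = 16*√2 + 49 = 49 + 16*√2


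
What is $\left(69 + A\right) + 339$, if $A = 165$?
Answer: $573$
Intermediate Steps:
$\left(69 + A\right) + 339 = \left(69 + 165\right) + 339 = 234 + 339 = 573$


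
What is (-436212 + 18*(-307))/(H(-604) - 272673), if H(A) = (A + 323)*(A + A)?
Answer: -441738/66775 ≈ -6.6153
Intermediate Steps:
H(A) = 2*A*(323 + A) (H(A) = (323 + A)*(2*A) = 2*A*(323 + A))
(-436212 + 18*(-307))/(H(-604) - 272673) = (-436212 + 18*(-307))/(2*(-604)*(323 - 604) - 272673) = (-436212 - 5526)/(2*(-604)*(-281) - 272673) = -441738/(339448 - 272673) = -441738/66775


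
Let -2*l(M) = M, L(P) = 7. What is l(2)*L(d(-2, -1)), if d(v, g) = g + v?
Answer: -7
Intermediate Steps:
l(M) = -M/2
l(2)*L(d(-2, -1)) = -½*2*7 = -1*7 = -7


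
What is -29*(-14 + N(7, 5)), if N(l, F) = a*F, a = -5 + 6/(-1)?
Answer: 2001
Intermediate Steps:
a = -11 (a = -5 + 6*(-1) = -5 - 6 = -11)
N(l, F) = -11*F
-29*(-14 + N(7, 5)) = -29*(-14 - 11*5) = -29*(-14 - 55) = -29*(-69) = 2001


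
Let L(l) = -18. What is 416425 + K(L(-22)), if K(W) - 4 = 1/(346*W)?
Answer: 2593519811/6228 ≈ 4.1643e+5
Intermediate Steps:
K(W) = 4 + 1/(346*W)
416425 + K(L(-22)) = 416425 + (4 + (1/346)/(-18)) = 416425 + (4 + (1/346)*(-1/18)) = 416425 + (4 - 1/6228) = 416425 + 24911/6228 = 2593519811/6228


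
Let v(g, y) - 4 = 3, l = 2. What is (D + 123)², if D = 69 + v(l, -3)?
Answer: 39601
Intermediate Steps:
v(g, y) = 7 (v(g, y) = 4 + 3 = 7)
D = 76 (D = 69 + 7 = 76)
(D + 123)² = (76 + 123)² = 199² = 39601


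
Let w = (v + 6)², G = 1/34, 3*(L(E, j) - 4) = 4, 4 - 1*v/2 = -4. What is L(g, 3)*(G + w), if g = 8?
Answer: 131656/51 ≈ 2581.5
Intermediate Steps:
v = 16 (v = 8 - 2*(-4) = 8 + 8 = 16)
L(E, j) = 16/3 (L(E, j) = 4 + (⅓)*4 = 4 + 4/3 = 16/3)
G = 1/34 ≈ 0.029412
w = 484 (w = (16 + 6)² = 22² = 484)
L(g, 3)*(G + w) = 16*(1/34 + 484)/3 = (16/3)*(16457/34) = 131656/51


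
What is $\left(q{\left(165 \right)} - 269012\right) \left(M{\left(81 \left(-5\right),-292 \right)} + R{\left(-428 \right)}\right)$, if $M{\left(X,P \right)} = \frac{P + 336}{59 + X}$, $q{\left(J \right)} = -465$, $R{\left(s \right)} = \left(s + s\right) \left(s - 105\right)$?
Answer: $- \frac{21270057288714}{173} \approx -1.2295 \cdot 10^{11}$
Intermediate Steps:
$R{\left(s \right)} = 2 s \left(-105 + s\right)$
$M{\left(X,P \right)} = \frac{336 + P}{59 + X}$
$\left(q{\left(165 \right)} - 269012\right) \left(M{\left(81 \left(-5\right),-292 \right)} + R{\left(-428 \right)}\right) = \left(-465 - 269012\right) \left(\frac{336 - 292}{59 + 81 \left(-5\right)} + 2 \left(-428\right) \left(-105 - 428\right)\right) = - 269477 \left(\frac{1}{59 - 405} \cdot 44 + 2 \left(-428\right) \left(-533\right)\right) = - 269477 \left(\frac{1}{-346} \cdot 44 + 456248\right) = - 269477 \left(\left(- \frac{1}{346}\right) 44 + 456248\right) = - 269477 \left(- \frac{22}{173} + 456248\right) = \left(-269477\right) \frac{78930882}{173} = - \frac{21270057288714}{173}$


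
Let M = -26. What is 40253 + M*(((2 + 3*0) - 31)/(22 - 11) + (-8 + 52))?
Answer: 430953/11 ≈ 39178.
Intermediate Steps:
40253 + M*(((2 + 3*0) - 31)/(22 - 11) + (-8 + 52)) = 40253 - 26*(((2 + 3*0) - 31)/(22 - 11) + (-8 + 52)) = 40253 - 26*(((2 + 0) - 31)/11 + 44) = 40253 - 26*((2 - 31)*(1/11) + 44) = 40253 - 26*(-29*1/11 + 44) = 40253 - 26*(-29/11 + 44) = 40253 - 26*455/11 = 40253 - 11830/11 = 430953/11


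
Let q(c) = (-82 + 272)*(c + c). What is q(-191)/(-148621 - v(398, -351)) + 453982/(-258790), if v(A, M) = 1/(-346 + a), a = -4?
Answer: -8520448881859/6730784873855 ≈ -1.2659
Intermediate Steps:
v(A, M) = -1/350 (v(A, M) = 1/(-346 - 4) = 1/(-350) = -1/350)
q(c) = 380*c (q(c) = 190*(2*c) = 380*c)
q(-191)/(-148621 - v(398, -351)) + 453982/(-258790) = (380*(-191))/(-148621 - 1*(-1/350)) + 453982/(-258790) = -72580/(-148621 + 1/350) + 453982*(-1/258790) = -72580/(-52017349/350) - 226991/129395 = -72580*(-350/52017349) - 226991/129395 = 25403000/52017349 - 226991/129395 = -8520448881859/6730784873855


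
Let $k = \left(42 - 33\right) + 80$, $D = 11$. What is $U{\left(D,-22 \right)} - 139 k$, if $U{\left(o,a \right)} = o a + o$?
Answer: $-12602$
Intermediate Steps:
$k = 89$ ($k = 9 + 80 = 89$)
$U{\left(o,a \right)} = o + a o$ ($U{\left(o,a \right)} = a o + o = o + a o$)
$U{\left(D,-22 \right)} - 139 k = 11 \left(1 - 22\right) - 12371 = 11 \left(-21\right) - 12371 = -231 - 12371 = -12602$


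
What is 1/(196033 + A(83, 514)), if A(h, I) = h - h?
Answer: 1/196033 ≈ 5.1012e-6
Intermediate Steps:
A(h, I) = 0
1/(196033 + A(83, 514)) = 1/(196033 + 0) = 1/196033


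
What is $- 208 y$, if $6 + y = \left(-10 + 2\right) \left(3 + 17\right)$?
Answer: $34528$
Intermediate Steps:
$y = -166$ ($y = -6 + \left(-10 + 2\right) \left(3 + 17\right) = -6 - 160 = -166$)
$- 208 y = \left(-208\right) \left(-166\right) = 34528$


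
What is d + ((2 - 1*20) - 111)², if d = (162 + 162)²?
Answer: 121617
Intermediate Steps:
d = 104976 (d = 324² = 104976)
d + ((2 - 1*20) - 111)² = 104976 + ((2 - 1*20) - 111)² = 104976 + ((2 - 20) - 111)² = 104976 + (-18 - 111)² = 104976 + (-129)² = 104976 + 16641 = 121617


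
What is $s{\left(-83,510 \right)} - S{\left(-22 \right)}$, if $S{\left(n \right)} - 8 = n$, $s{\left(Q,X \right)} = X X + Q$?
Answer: $260031$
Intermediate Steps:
$s{\left(Q,X \right)} = Q + X^{2}$ ($s{\left(Q,X \right)} = X^{2} + Q = Q + X^{2}$)
$S{\left(n \right)} = 8 + n$
$s{\left(-83,510 \right)} - S{\left(-22 \right)} = \left(-83 + 510^{2}\right) - \left(8 - 22\right) = \left(-83 + 260100\right) - -14 = 260017 + 14 = 260031$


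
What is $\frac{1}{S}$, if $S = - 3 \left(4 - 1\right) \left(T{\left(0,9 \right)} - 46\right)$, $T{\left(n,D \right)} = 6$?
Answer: $\frac{1}{360} \approx 0.0027778$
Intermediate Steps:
$S = 360$ ($S = - 3 \left(4 - 1\right) \left(6 - 46\right) = \left(-3\right) 3 \left(-40\right) = \left(-9\right) \left(-40\right) = 360$)
$\frac{1}{S} = \frac{1}{360}$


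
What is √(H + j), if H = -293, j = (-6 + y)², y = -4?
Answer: I*√193 ≈ 13.892*I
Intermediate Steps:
j = 100 (j = (-6 - 4)² = (-10)² = 100)
√(H + j) = √(-293 + 100) = √(-193) = I*√193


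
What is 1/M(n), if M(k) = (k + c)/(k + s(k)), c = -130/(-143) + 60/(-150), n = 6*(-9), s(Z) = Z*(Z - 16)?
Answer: -102465/1471 ≈ -69.657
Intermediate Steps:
s(Z) = Z*(-16 + Z)
n = -54
c = 28/55 (c = -130*(-1/143) + 60*(-1/150) = 10/11 - ⅖ = 28/55 ≈ 0.50909)
M(k) = (28/55 + k)/(k + k*(-16 + k)) (M(k) = (k + 28/55)/(k + k*(-16 + k)) = (28/55 + k)/(k + k*(-16 + k)))
1/M(n) = 1/((28/55 - 54)/((-54)*(-15 - 54))) = 1/(-1/54*(-2942/55)/(-69)) = 1/(-1/54*(-1/69)*(-2942/55)) = 1/(-1471/102465) = -102465/1471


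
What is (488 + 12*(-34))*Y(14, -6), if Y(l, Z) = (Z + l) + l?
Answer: 1760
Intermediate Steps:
Y(l, Z) = Z + 2*l
(488 + 12*(-34))*Y(14, -6) = (488 + 12*(-34))*(-6 + 2*14) = (488 - 408)*(-6 + 28) = 80*22 = 1760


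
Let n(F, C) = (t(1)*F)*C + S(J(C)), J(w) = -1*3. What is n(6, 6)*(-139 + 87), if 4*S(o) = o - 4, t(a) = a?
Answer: -1781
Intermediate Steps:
J(w) = -3
S(o) = -1 + o/4 (S(o) = (o - 4)/4 = (-4 + o)/4 = -1 + o/4)
n(F, C) = -7/4 + C*F (n(F, C) = (1*F)*C + (-1 + (1/4)*(-3)) = F*C + (-1 - 3/4) = C*F - 7/4 = -7/4 + C*F)
n(6, 6)*(-139 + 87) = (-7/4 + 6*6)*(-139 + 87) = (-7/4 + 36)*(-52) = (137/4)*(-52) = -1781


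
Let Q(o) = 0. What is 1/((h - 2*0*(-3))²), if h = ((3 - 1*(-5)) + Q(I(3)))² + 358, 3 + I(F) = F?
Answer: 1/178084 ≈ 5.6153e-6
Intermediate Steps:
I(F) = -3 + F
h = 422 (h = ((3 - 1*(-5)) + 0)² + 358 = ((3 + 5) + 0)² + 358 = (8 + 0)² + 358 = 8² + 358 = 64 + 358 = 422)
1/((h - 2*0*(-3))²) = 1/((422 - 2*0*(-3))²) = 1/((422 + 0*(-3))²) = 1/((422 + 0)²) = 1/(422²) = 1/178084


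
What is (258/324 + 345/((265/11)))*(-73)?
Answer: -3158345/2862 ≈ -1103.5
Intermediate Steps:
(258/324 + 345/((265/11)))*(-73) = (258*(1/324) + 345/((265*(1/11))))*(-73) = (43/54 + 345/(265/11))*(-73) = (43/54 + 345*(11/265))*(-73) = (43/54 + 759/53)*(-73) = (43265/2862)*(-73) = -3158345/2862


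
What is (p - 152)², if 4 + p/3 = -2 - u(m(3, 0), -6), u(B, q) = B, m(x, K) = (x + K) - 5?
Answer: 26896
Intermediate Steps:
m(x, K) = -5 + K + x (m(x, K) = (K + x) - 5 = -5 + K + x)
p = -12 (p = -12 + 3*(-2 - (-5 + 0 + 3)) = -12 + 3*(-2 - 1*(-2)) = -12 + 3*(-2 + 2) = -12 + 3*0 = -12 + 0 = -12)
(p - 152)² = (-12 - 152)² = (-164)² = 26896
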